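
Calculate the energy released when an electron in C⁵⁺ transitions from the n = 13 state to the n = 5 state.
16.6940 eV

The energy levels are E_n = -13.6057 Z² eV / n².

Energy at n = 13: E_13 = -13.6057 × 6² / 13² = -2.8982556 eV
Energy at n = 5: E_5 = -13.6057 × 6² / 5² = -19.5922080 eV

For emission (electron falling to lower state), the photon energy is:
E_photon = E_13 - E_5 = |-2.8982556 - (-19.5922080)|
E_photon = 16.6940 eV

This energy is carried away by the emitted photon.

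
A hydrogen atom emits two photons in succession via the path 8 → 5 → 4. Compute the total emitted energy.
0.63777 eV

The energy levels of hydrogen are E_n = -13.6057 / n² eV.

First transition (8 → 5):
ΔE₁ = |E_5 - E_8|
ΔE₁ = |-0.54422800000 - (-0.21258906250)| = 0.33163894 eV

Second transition (5 → 4):
ΔE₂ = |E_4 - E_5|
ΔE₂ = |-0.85035625000 - (-0.54422800000)| = 0.30612825 eV

Total energy released:
E_total = ΔE₁ + ΔE₂ = 0.33163894 + 0.30612825 = 0.63777 eV

Note: This equals the direct transition 8 → 4: 0.63777 eV ✓
Energy is conserved regardless of the path taken.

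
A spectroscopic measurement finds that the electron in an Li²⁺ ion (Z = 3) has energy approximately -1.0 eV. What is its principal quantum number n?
n = 11

The exact energy levels follow E_n = -13.6057 Z² / n² eV with Z = 3.

The measured value (-1.0 eV) is reported to only 2 significant figures, so we must test candidate n values and see which one matches to that precision.

Candidate energies:
  n = 9:  E = -13.6057 × 3² / 9² = -1.51174 eV
  n = 10:  E = -13.6057 × 3² / 10² = -1.22451 eV
  n = 11:  E = -13.6057 × 3² / 11² = -1.01199 eV  ← matches
  n = 12:  E = -13.6057 × 3² / 12² = -0.85036 eV
  n = 13:  E = -13.6057 × 3² / 13² = -0.72456 eV

Checking against the measurement of -1.0 eV (2 sig figs), only n = 11 agrees:
E_11 = -1.01199 eV, which rounds to -1.0 eV ✓

Therefore n = 11.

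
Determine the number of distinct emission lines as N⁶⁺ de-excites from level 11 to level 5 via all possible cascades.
21

The electron can occupy levels n = 5, 6, ..., 11 during de-excitation — that is m = 11 - 5 + 1 = 7 distinct levels.

The number of distinct spectral lines equals the number of ways to choose 2 of these m levels (each pair gives one possible emission transition):

Number of lines = m(m-1)/2 = 7×6/2 = 21

These correspond to all possible transitions between the 7 levels:
11 → 10, 11 → 9, 11 → 8, 11 → 7, 11 → 6, 11 → 5, 10 → 9, 10 → 8...

Each transition produces a photon with a unique energy (and thus wavelength). This count does not depend on Z.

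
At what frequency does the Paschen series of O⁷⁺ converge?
2.34e+16 Hz

The series limit corresponds to the transition from n = ∞ to n = 3.
This is the highest energy (shortest wavelength) transition in the Paschen series.

E_∞ = 0 eV
E_3 = -13.6057 × 8² / 3² = -96.75164 eV

Energy at series limit:
ΔE = E_∞ - E_3 = 0 - (-96.75164) = 96.75164 eV
E = 96.75164 eV × (1.602177 × 10⁻¹⁹ J/eV) = 1.5501e-17 J
f = E/h = 1.5501e-17 J / (6.62607 × 10⁻³⁴ J·s) = 2.34e+16 Hz

This energy equals the ionization energy from the n = 3 state of O⁷⁺.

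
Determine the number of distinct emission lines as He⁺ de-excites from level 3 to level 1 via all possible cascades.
3

The electron can occupy levels n = 1, 2, ..., 3 during de-excitation — that is m = 3 - 1 + 1 = 3 distinct levels.

The number of distinct spectral lines equals the number of ways to choose 2 of these m levels (each pair gives one possible emission transition):

Number of lines = m(m-1)/2 = 3×2/2 = 3

These correspond to all possible transitions between the 3 levels:
3 → 2, 3 → 1, 2 → 1

Each transition produces a photon with a unique energy (and thus wavelength). This count does not depend on Z.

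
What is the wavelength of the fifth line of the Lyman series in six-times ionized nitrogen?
1.912860 nm

The lines of a series are numbered from the longest wavelength (smallest ΔE) outward; the fifth line is the transition from n = n_f + 5 to n_f.
The Lyman series has all transitions ending at n_f = 1.

For N⁶⁺ (Z = 7), the fifth line (ε-line) is the jump from n = 6 to n = 1:
E_6 = -13.6057 × 7² / 6² = -18.51886944 eV
E_1 = -13.6057 × 7² / 1² = -666.67930000 eV
ΔE = E_6 - E_1 = 648.16043056 eV

λ = hc/E = 1239.84 eV·nm / 648.16043056 eV
λ = 1.912860 nm

This is the ε-line of the Lyman series in N⁶⁺.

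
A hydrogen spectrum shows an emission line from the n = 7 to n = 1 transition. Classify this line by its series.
Lyman series

The spectral series in hydrogen are named based on the final (lower) energy level:
- Lyman series: n_final = 1 (ultraviolet)
- Balmer series: n_final = 2 (visible/near-UV)
- Paschen series: n_final = 3 (infrared)
- Brackett series: n_final = 4 (infrared)
- Pfund series: n_final = 5 (far infrared)

Since this transition ends at n = 1, it belongs to the Lyman series.

For reference, this 7 → 1 line has photon energy
ΔE = 13.6057 eV × (1/1² - 1/7²) = 13.3280 eV,
corresponding to wavelength λ = hc/ΔE = 1239.84 eV·nm / 13.3280 eV = 93.03 nm in the ultraviolet region.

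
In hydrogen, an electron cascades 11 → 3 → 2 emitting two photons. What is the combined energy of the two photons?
3.28898 eV

The energy levels of hydrogen are E_n = -13.6057 / n² eV.

First transition (11 → 3):
ΔE₁ = |E_3 - E_11|
ΔE₁ = |-1.51174444444 - (-0.11244380165)| = 1.39930064 eV

Second transition (3 → 2):
ΔE₂ = |E_2 - E_3|
ΔE₂ = |-3.40142500000 - (-1.51174444444)| = 1.88968056 eV

Total energy released:
E_total = ΔE₁ + ΔE₂ = 1.39930064 + 1.88968056 = 3.28898 eV

Note: This equals the direct transition 11 → 2: 3.28898 eV ✓
Energy is conserved regardless of the path taken.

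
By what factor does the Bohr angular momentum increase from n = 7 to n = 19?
2.714

In the Bohr model, L_n = nℏ, so the ratio is purely the ratio of quantum numbers:

L_19/L_7 = 19ℏ / 7ℏ = 19/7 = 2.714

The angular momentum scales linearly with n.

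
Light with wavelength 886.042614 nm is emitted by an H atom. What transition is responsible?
n = 11 → n = 3

First, find the photon energy from the wavelength (hc = 1239.84 eV·nm):
E = hc/λ = 1239.84 eV·nm / 886.042614 nm = 1.3993006 eV

The energy levels of hydrogen satisfy E_n = -13.6057 / n² eV, so an emission n_i → n_f releases
ΔE = 13.6057 × (1/n_f² − 1/n_i²) eV.

Setting ΔE equal to the photon energy:
1/n_f² − 1/n_i² = 1.3993006 / 13.6057 = 0.10284665

Since 1/n_i² must be positive, we need 1/n_f² > 0.10284665, i.e. n_f ≤ 3. For each allowed n_f, solve n_i = (1/n_f² − 0.10284665)^(−1/2) and check whether it is a whole number:
  n_f = 1: 1/n_i² = 1.00000000 − 0.10284665 = 0.89715335 → n_i = 1.056  (not an integer) ✗
  n_f = 2: 1/n_i² = 0.25000000 − 0.10284665 = 0.14715335 → n_i = 2.607  (not an integer) ✗
  n_f = 3: 1/n_i² = 0.11111111 − 0.10284665 = 0.00826446 → n_i = 11.000  → integer, n_i = 11 ✓

Only n_f = 3 gives an integer upper level, n_i = 11.

The transition is from n = 11 to n = 3 (emission).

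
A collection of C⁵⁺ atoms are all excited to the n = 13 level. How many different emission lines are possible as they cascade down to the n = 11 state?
3

The electron can occupy levels n = 11, 12, ..., 13 during de-excitation — that is m = 13 - 11 + 1 = 3 distinct levels.

The number of distinct spectral lines equals the number of ways to choose 2 of these m levels (each pair gives one possible emission transition):

Number of lines = m(m-1)/2 = 3×2/2 = 3

These correspond to all possible transitions between the 3 levels:
13 → 12, 13 → 11, 12 → 11

Each transition produces a photon with a unique energy (and thus wavelength). This count does not depend on Z.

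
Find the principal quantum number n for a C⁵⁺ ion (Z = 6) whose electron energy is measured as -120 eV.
n = 2

The exact energy levels follow E_n = -13.6057 Z² / n² eV with Z = 6.

The measured value (-120 eV) is reported to only 2 significant figures, so we must test candidate n values and see which one matches to that precision.

Candidate energies:
  n = 1:  E = -13.6057 × 6² / 1² = -489.80520 eV
  n = 2:  E = -13.6057 × 6² / 2² = -122.45130 eV  ← matches
  n = 3:  E = -13.6057 × 6² / 3² = -54.42280 eV
  n = 4:  E = -13.6057 × 6² / 4² = -30.61283 eV

Checking against the measurement of -120 eV (2 sig figs), only n = 2 agrees:
E_2 = -122.45130 eV, which rounds to -120 eV ✓

Therefore n = 2.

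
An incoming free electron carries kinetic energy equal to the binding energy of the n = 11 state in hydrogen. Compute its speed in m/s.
1.989e+05 m/s (or 0.07% of c)

The binding energy at n = 11 for hydrogen is:
E_11 = -13.6057/11² = -0.1124438 eV
|E_11| = 0.1124438 eV

Convert to Joules:
KE = 0.1124438 eV × (1.602177 × 10⁻¹⁹ J/eV) = 1.80155e-20 J

Using KE = ½mv²:
v = √(2·KE/m_e)
v = √(2 × 1.80155e-20 J / 9.10938 × 10⁻³¹ kg)
v = 1.989e+05 m/s

This is approximately 0.07% the speed of light.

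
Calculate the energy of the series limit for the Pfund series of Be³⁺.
8.71 eV

The series limit corresponds to the transition from n = ∞ to n = 5.
This is the highest energy (shortest wavelength) transition in the Pfund series.

E_∞ = 0 eV
E_5 = -13.6057 × 4² / 5² = -8.71 eV

Energy at series limit:
ΔE = E_∞ - E_5 = 0 - (-8.71) = 8.71 eV

This energy equals the ionization energy from the n = 5 state of Be³⁺.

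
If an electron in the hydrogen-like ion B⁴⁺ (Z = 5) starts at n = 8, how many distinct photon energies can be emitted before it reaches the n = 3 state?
15

The electron can occupy levels n = 3, 4, ..., 8 during de-excitation — that is m = 8 - 3 + 1 = 6 distinct levels.

The number of distinct spectral lines equals the number of ways to choose 2 of these m levels (each pair gives one possible emission transition):

Number of lines = m(m-1)/2 = 6×5/2 = 15

These correspond to all possible transitions between the 6 levels:
8 → 7, 8 → 6, 8 → 5, 8 → 4, 8 → 3, 7 → 6, 7 → 5, 7 → 4...

Each transition produces a photon with a unique energy (and thus wavelength). This count does not depend on Z.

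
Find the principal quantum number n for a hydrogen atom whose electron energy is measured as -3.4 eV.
n = 2

The exact energy levels follow E_n = -13.6057 eV / n².

The measured value (-3.4 eV) is reported to only 2 significant figures, so we must test candidate n values and see which one matches to that precision.

Candidate energies:
  n = 1:  E = -13.6057/1² = -13.60570 eV
  n = 2:  E = -13.6057/2² = -3.40143 eV  ← matches
  n = 3:  E = -13.6057/3² = -1.51174 eV
  n = 4:  E = -13.6057/4² = -0.85036 eV

Checking against the measurement of -3.4 eV (2 sig figs), only n = 2 agrees:
E_2 = -3.40143 eV, which rounds to -3.4 eV ✓

Therefore n = 2.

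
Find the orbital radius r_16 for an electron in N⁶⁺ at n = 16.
1.9353 nm (or 19.3528 Å)

The Bohr radius formula is:
r_n = n² a₀ / Z

where a₀ = 0.0529177 nm is the Bohr radius.

For N⁶⁺ (Z = 7) at n = 16:
r_16 = 16² × 0.0529177 nm / 7
r_16 = 256 × 0.0529177 nm / 7
r_16 = 13.54693 nm / 7
r_16 = 1.9353 nm

The electron orbits at approximately 1.9353 nm from the nucleus.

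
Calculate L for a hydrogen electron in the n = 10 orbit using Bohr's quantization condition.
1.05457e-33 J·s (or 10ℏ)

In the Bohr model, angular momentum is quantized:
L = nℏ

where ℏ = h/(2π) = 1.0545718e-34 J·s

For n = 10:
L = 10 × 1.0545718e-34 J·s
L = 1.05457e-33 J·s

This can also be written as L = 10ℏ.
The angular momentum is an integer multiple of the reduced Planck constant.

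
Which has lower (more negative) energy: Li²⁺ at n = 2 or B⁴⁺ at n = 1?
B⁴⁺ at n = 1 (E = -340.142500 eV)

Using E_n = -13.6057 Z² / n² eV:

Li²⁺ (Z = 3) at n = 2:
E = -13.6057 × 3² / 2² = -13.6057 × 9 / 4 = -30.612825000 eV

B⁴⁺ (Z = 5) at n = 1:
E = -13.6057 × 5² / 1² = -13.6057 × 25 / 1 = -340.142500000 eV

Since -340.142500000 eV < -30.612825000 eV,
B⁴⁺ at n = 1 is more tightly bound (requires more energy to ionize).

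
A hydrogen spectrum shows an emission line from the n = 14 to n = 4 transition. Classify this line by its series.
Brackett series

The spectral series in hydrogen are named based on the final (lower) energy level:
- Lyman series: n_final = 1 (ultraviolet)
- Balmer series: n_final = 2 (visible/near-UV)
- Paschen series: n_final = 3 (infrared)
- Brackett series: n_final = 4 (infrared)
- Pfund series: n_final = 5 (far infrared)

Since this transition ends at n = 4, it belongs to the Brackett series.

For reference, this 14 → 4 line has photon energy
ΔE = 13.6057 eV × (1/4² - 1/14²) = 0.78093941 eV,
corresponding to wavelength λ = hc/ΔE = 1239.84 eV·nm / 0.78093941 eV = 1587.63 nm in the infrared region.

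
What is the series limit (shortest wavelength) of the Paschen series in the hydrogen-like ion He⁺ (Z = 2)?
205.0347 nm

The series limit corresponds to the transition from n = ∞ to n = 3.
This is the highest energy (shortest wavelength) transition in the Paschen series.

E_∞ = 0 eV
E_3 = -13.6057 × 2² / 3² = -6.04697778 eV

Energy at series limit:
ΔE = E_∞ - E_3 = 0 - (-6.04697778) = 6.04697778 eV
λ = hc/E = 1239.84 eV·nm / 6.04697778 eV = 205.0347 nm

This energy equals the ionization energy from the n = 3 state of He⁺.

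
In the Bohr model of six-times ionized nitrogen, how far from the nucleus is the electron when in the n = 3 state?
0.0680 nm (or 0.6804 Å)

The Bohr radius formula is:
r_n = n² a₀ / Z

where a₀ = 0.0529177 nm is the Bohr radius.

For N⁶⁺ (Z = 7) at n = 3:
r_3 = 3² × 0.0529177 nm / 7
r_3 = 9 × 0.0529177 nm / 7
r_3 = 0.47626 nm / 7
r_3 = 0.0680 nm

The electron orbits at approximately 0.0680 nm from the nucleus.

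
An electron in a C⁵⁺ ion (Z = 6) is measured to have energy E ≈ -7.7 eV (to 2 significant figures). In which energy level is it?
n = 8

The exact energy levels follow E_n = -13.6057 Z² / n² eV with Z = 6.

The measured value (-7.7 eV) is reported to only 2 significant figures, so we must test candidate n values and see which one matches to that precision.

Candidate energies:
  n = 6:  E = -13.6057 × 6² / 6² = -13.60570 eV
  n = 7:  E = -13.6057 × 6² / 7² = -9.99602 eV
  n = 8:  E = -13.6057 × 6² / 8² = -7.65321 eV  ← matches
  n = 9:  E = -13.6057 × 6² / 9² = -6.04698 eV
  n = 10:  E = -13.6057 × 6² / 10² = -4.89805 eV

Checking against the measurement of -7.7 eV (2 sig figs), only n = 8 agrees:
E_8 = -7.65321 eV, which rounds to -7.7 eV ✓

Therefore n = 8.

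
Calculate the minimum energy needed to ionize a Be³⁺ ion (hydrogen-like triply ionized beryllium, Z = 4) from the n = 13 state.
1.288114 eV

The ionization energy is the energy needed to remove the electron completely (n → ∞).

For a hydrogen-like ion with Z = 4, E_n = -13.6057 Z² / n² eV.

At n = 13: E_13 = -13.6057 × 4² / 13² = -1.288113609 eV
At n = ∞: E_∞ = 0 eV

Ionization energy = E_∞ - E_13 = 0 - (-1.288113609) = 1.288113609 eV
Ionization energy ≈ 1.288114 eV

This is also called the binding energy of the electron in state n = 13.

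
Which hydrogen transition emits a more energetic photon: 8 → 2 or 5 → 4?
8 → 2

Calculate the energy for each transition:

Transition 8 → 2:
ΔE₁ = |E_2 - E_8| = |-13.6057/2² - (-13.6057/8²)|
ΔE₁ = |-3.401425000 - (-0.212589063)| = 3.188836 eV

Transition 5 → 4:
ΔE₂ = |E_4 - E_5| = |-13.6057/4² - (-13.6057/5²)|
ΔE₂ = |-0.850356250 - (-0.544228000)| = 0.306128 eV

Since 3.188836 eV > 0.306128 eV, the transition 8 → 2 emits the more energetic photon.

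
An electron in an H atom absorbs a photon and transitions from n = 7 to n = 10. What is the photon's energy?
0.14 eV

The energy levels of a hydrogen-like atom are E_n = -13.6057 eV / n².

Energy at n = 7: E_7 = -13.6057 / 7² = -0.27767 eV
Energy at n = 10: E_10 = -13.6057 / 10² = -0.13606 eV

The excitation energy is the difference:
ΔE = E_10 - E_7
ΔE = -0.13606 - (-0.27767)
ΔE = 0.14 eV

Since this is positive, energy must be absorbed (photon absorption).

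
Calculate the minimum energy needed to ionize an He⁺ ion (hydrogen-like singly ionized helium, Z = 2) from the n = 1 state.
54.422800 eV

The ionization energy is the energy needed to remove the electron completely (n → ∞).

For a hydrogen-like ion with Z = 2, E_n = -13.6057 Z² / n² eV.

At n = 1: E_1 = -13.6057 × 2² / 1² = -54.422800000 eV
At n = ∞: E_∞ = 0 eV

Ionization energy = E_∞ - E_1 = 0 - (-54.422800000) = 54.422800000 eV
Ionization energy ≈ 54.422800 eV

This is also called the binding energy of the electron in state n = 1.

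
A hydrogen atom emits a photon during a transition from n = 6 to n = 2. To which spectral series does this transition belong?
Balmer series

The spectral series in hydrogen are named based on the final (lower) energy level:
- Lyman series: n_final = 1 (ultraviolet)
- Balmer series: n_final = 2 (visible/near-UV)
- Paschen series: n_final = 3 (infrared)
- Brackett series: n_final = 4 (infrared)
- Pfund series: n_final = 5 (far infrared)

Since this transition ends at n = 2, it belongs to the Balmer series.

For reference, this 6 → 2 line has photon energy
ΔE = 13.6057 eV × (1/2² - 1/6²) = 3.0234888889 eV,
corresponding to wavelength λ = hc/ΔE = 1239.84 eV·nm / 3.0234888889 eV = 410.069309 nm in the visible/near-UV region.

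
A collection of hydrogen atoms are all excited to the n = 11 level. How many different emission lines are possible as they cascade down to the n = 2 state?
45

The electron can occupy levels n = 2, 3, ..., 11 during de-excitation — that is m = 11 - 2 + 1 = 10 distinct levels.

The number of distinct spectral lines equals the number of ways to choose 2 of these m levels (each pair gives one possible emission transition):

Number of lines = m(m-1)/2 = 10×9/2 = 45

These correspond to all possible transitions between the 10 levels:
11 → 10, 11 → 9, 11 → 8, 11 → 7, 11 → 6, 11 → 5, 11 → 4, 11 → 3...

Each transition produces a photon with a unique energy (and thus wavelength). This count does not depend on Z.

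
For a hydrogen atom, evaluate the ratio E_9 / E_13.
2.08642

Using E_n = -13.6057 Z² / n² eV with Z = 1:

E_9 = -13.6057 / 9² = -13.6057 / 81 = -0.16797160494 eV
E_13 = -13.6057 / 13² = -13.6057 / 169 = -0.08050710059 eV

The ratio is:
E_9/E_13 = (-0.16797160494) / (-0.08050710059)
E_9/E_13 = (-13.6057/81) / (-13.6057/169)
E_9/E_13 = 169/81
E_9/E_13 = 2.08642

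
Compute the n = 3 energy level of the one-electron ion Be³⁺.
-24.188 eV

For hydrogen-like ions, the energy levels scale with Z²:
E_n = -13.6057 Z² / n² eV

For Be³⁺ (Z = 4) at n = 3:
E_3 = -13.6057 × 4² / 3²
E_3 = -13.6057 × 16 / 9
E_3 = -217.6912 / 9
E_3 = -24.188 eV

The energy is 16 times more negative than hydrogen at the same n due to the stronger nuclear charge.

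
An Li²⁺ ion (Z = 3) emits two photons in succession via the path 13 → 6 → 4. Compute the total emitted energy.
6.92864 eV

The energy levels of Li²⁺ are E_n = -13.6057 × 3² / n² eV.

First transition (13 → 6):
ΔE₁ = |E_6 - E_13|
ΔE₁ = |-3.40142500000 - (-0.72456390533)| = 2.67686109 eV

Second transition (6 → 4):
ΔE₂ = |E_4 - E_6|
ΔE₂ = |-7.65320625000 - (-3.40142500000)| = 4.25178125 eV

Total energy released:
E_total = ΔE₁ + ΔE₂ = 2.67686109 + 4.25178125 = 6.92864 eV

Note: This equals the direct transition 13 → 4: 6.92864 eV ✓
Energy is conserved regardless of the path taken.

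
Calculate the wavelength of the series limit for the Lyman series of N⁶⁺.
1.8597 nm

The series limit corresponds to the transition from n = ∞ to n = 1.
This is the highest energy (shortest wavelength) transition in the Lyman series.

E_∞ = 0 eV
E_1 = -13.6057 × 7² / 1² = -666.679300 eV

Energy at series limit:
ΔE = E_∞ - E_1 = 0 - (-666.679300) = 666.679300 eV
λ = hc/E = 1239.84 eV·nm / 666.679300 eV = 1.8597 nm

This energy equals the ionization energy from the n = 1 state of N⁶⁺.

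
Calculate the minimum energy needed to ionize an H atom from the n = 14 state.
0.06942 eV

The ionization energy is the energy needed to remove the electron completely (n → ∞).

For hydrogen, E_n = -13.6057 eV / n².

At n = 14: E_14 = -13.6057 / 14² = -0.06941684 eV
At n = ∞: E_∞ = 0 eV

Ionization energy = E_∞ - E_14 = 0 - (-0.06941684) = 0.06941684 eV
Ionization energy ≈ 0.06942 eV

This is also called the binding energy of the electron in state n = 14.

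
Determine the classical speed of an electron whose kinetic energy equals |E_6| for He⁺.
7.29e+05 m/s (or 0.24% of c)

The binding energy at n = 6 for He⁺ is:
E_6 = -13.6057 × 2²/6² = -1.51174 eV
|E_6| = 1.51174 eV

Convert to Joules:
KE = 1.51174 eV × (1.602177 × 10⁻¹⁹ J/eV) = 2.4221e-19 J

Using KE = ½mv²:
v = √(2·KE/m_e)
v = √(2 × 2.4221e-19 J / 9.10938 × 10⁻³¹ kg)
v = 7.29e+05 m/s

This is approximately 0.24% the speed of light.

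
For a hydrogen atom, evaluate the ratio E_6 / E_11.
3.361

Using E_n = -13.6057 Z² / n² eV with Z = 1:

E_6 = -13.6057 / 6² = -13.6057 / 36 = -0.377936111 eV
E_11 = -13.6057 / 11² = -13.6057 / 121 = -0.112443802 eV

The ratio is:
E_6/E_11 = (-0.377936111) / (-0.112443802)
E_6/E_11 = (-13.6057/36) / (-13.6057/121)
E_6/E_11 = 121/36
E_6/E_11 = 3.361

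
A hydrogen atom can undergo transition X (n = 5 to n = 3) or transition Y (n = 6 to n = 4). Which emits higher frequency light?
5 → 3

Calculate the energy for each transition:

Transition 5 → 3:
ΔE₁ = |E_3 - E_5| = |-13.6057/3² - (-13.6057/5²)|
ΔE₁ = |-1.51174444444 - (-0.54422800000)| = 0.96751644 eV

Transition 6 → 4:
ΔE₂ = |E_4 - E_6| = |-13.6057/4² - (-13.6057/6²)|
ΔE₂ = |-0.85035625000 - (-0.37793611111)| = 0.47242014 eV

Since 0.96751644 eV > 0.47242014 eV, the transition 5 → 3 emits the more energetic photon.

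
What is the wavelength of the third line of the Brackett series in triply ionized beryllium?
135.3091 nm

The lines of a series are numbered from the longest wavelength (smallest ΔE) outward; the third line is the transition from n = n_f + 3 to n_f.
The Brackett series has all transitions ending at n_f = 4.

For Be³⁺ (Z = 4), the third line (γ-line) is the jump from n = 7 to n = 4:
E_7 = -13.6057 × 4² / 7² = -4.44267755 eV
E_4 = -13.6057 × 4² / 4² = -13.60570000 eV
ΔE = E_7 - E_4 = 9.16302245 eV

λ = hc/E = 1239.84 eV·nm / 9.16302245 eV
λ = 135.3091 nm

This is the γ-line of the Brackett series in Be³⁺.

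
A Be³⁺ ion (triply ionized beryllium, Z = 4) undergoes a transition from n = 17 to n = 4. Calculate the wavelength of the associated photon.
96.46726 nm

First, find the transition energy using E_n = -13.6057 Z² / n² eV:
E_17 = -13.6057 × 4² / 17² = -0.7532567 eV
E_4 = -13.6057 × 4² / 4² = -13.6057000 eV

Photon energy: |ΔE| = |E_4 - E_17| = 12.8524433 eV

Convert to wavelength using E = hc/λ with hc = 1239.84 eV·nm:
λ = hc/E = 1239.84 eV·nm / 12.8524433 eV
λ = 96.46726 nm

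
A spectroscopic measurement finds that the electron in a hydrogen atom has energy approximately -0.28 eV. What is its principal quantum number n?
n = 7

The exact energy levels follow E_n = -13.6057 eV / n².

The measured value (-0.28 eV) is reported to only 2 significant figures, so we must test candidate n values and see which one matches to that precision.

Candidate energies:
  n = 5:  E = -13.6057/5² = -0.54423 eV
  n = 6:  E = -13.6057/6² = -0.37794 eV
  n = 7:  E = -13.6057/7² = -0.27767 eV  ← matches
  n = 8:  E = -13.6057/8² = -0.21259 eV
  n = 9:  E = -13.6057/9² = -0.16797 eV

Checking against the measurement of -0.28 eV (2 sig figs), only n = 7 agrees:
E_7 = -0.27767 eV, which rounds to -0.28 eV ✓

Therefore n = 7.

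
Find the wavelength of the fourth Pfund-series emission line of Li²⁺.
366.13331 nm

The lines of a series are numbered from the longest wavelength (smallest ΔE) outward; the fourth line is the transition from n = n_f + 4 to n_f.
The Pfund series has all transitions ending at n_f = 5.

For Li²⁺ (Z = 3), the fourth line (δ-line) is the jump from n = 9 to n = 5:
E_9 = -13.6057 × 3² / 9² = -1.511744444 eV
E_5 = -13.6057 × 3² / 5² = -4.898052000 eV
ΔE = E_9 - E_5 = 3.386307556 eV

λ = hc/E = 1239.84 eV·nm / 3.386307556 eV
λ = 366.13331 nm

This is the δ-line of the Pfund series in Li²⁺.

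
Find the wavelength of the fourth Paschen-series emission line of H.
1004.66981 nm

The lines of a series are numbered from the longest wavelength (smallest ΔE) outward; the fourth line is the transition from n = n_f + 4 to n_f.
The Paschen series has all transitions ending at n_f = 3.

For H, the fourth line (δ-line) is the jump from n = 7 to n = 3:
E_7 = -13.6057 / 7² = -0.2776673469 eV
E_3 = -13.6057 / 3² = -1.5117444444 eV
ΔE = E_7 - E_3 = 1.2340770975 eV

λ = hc/E = 1239.84 eV·nm / 1.2340770975 eV
λ = 1004.66981 nm

This is the δ-line of the Paschen series in H.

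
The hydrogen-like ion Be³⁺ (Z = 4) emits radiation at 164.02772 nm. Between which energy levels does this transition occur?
n = 6 → n = 4

First, find the photon energy from the wavelength (hc = 1239.84 eV·nm):
E = hc/λ = 1239.84 eV·nm / 164.02772 nm = 7.5587224 eV

The energy levels of Be³⁺ satisfy E_n = -13.6057 × 4² / n² eV, so an emission n_i → n_f releases
ΔE = 13.6057 × 4² × (1/n_f² − 1/n_i²) eV.

Setting ΔE equal to the photon energy:
1/n_f² − 1/n_i² = 7.5587224 / (13.6057 × 4²) = 0.034722223

Since 1/n_i² must be positive, we need 1/n_f² > 0.034722223, i.e. n_f ≤ 5. For each allowed n_f, solve n_i = (1/n_f² − 0.034722223)^(−1/2) and check whether it is a whole number:
  n_f = 1: 1/n_i² = 1.000000000 − 0.034722223 = 0.965277777 → n_i = 1.018  (not an integer) ✗
  n_f = 2: 1/n_i² = 0.250000000 − 0.034722223 = 0.215277777 → n_i = 2.155  (not an integer) ✗
  n_f = 3: 1/n_i² = 0.111111111 − 0.034722223 = 0.076388888 → n_i = 3.618  (not an integer) ✗
  n_f = 4: 1/n_i² = 0.062500000 − 0.034722223 = 0.027777777 → n_i = 6.000  → integer, n_i = 6 ✓
  n_f = 5: 1/n_i² = 0.040000000 − 0.034722223 = 0.005277777 → n_i = 13.765  (not an integer) ✗

Only n_f = 4 gives an integer upper level, n_i = 6.

The transition is from n = 6 to n = 4 (emission).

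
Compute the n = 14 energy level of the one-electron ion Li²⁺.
-0.62475 eV

For hydrogen-like ions, the energy levels scale with Z²:
E_n = -13.6057 Z² / n² eV

For Li²⁺ (Z = 3) at n = 14:
E_14 = -13.6057 × 3² / 14²
E_14 = -13.6057 × 9 / 196
E_14 = -122.4513 / 196
E_14 = -0.62475 eV

The energy is 9 times more negative than hydrogen at the same n due to the stronger nuclear charge.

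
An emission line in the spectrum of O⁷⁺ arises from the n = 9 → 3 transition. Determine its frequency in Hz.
2.080e+16 Hz

First, find the transition energy:
E_9 = -13.6057 × 8² / 9² = -10.75018272 eV
E_3 = -13.6057 × 8² / 3² = -96.75164444 eV
|ΔE| = |E_3 - E_9| = 86.00146172 eV

Convert to Joules: E = 86.00146172 eV × (1.602177 × 10⁻¹⁹ J/eV) = 1.37790e-17 J

Using E = hf:
f = E/h = 1.37790e-17 J / (6.62607 × 10⁻³⁴ J·s)
f = 2.080e+16 Hz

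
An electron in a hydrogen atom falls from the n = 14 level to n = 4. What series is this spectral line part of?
Brackett series

The spectral series in hydrogen are named based on the final (lower) energy level:
- Lyman series: n_final = 1 (ultraviolet)
- Balmer series: n_final = 2 (visible/near-UV)
- Paschen series: n_final = 3 (infrared)
- Brackett series: n_final = 4 (infrared)
- Pfund series: n_final = 5 (far infrared)

Since this transition ends at n = 4, it belongs to the Brackett series.

For reference, this 14 → 4 line has photon energy
ΔE = 13.6057 eV × (1/4² - 1/14²) = 0.7809394133 eV,
corresponding to wavelength λ = hc/ΔE = 1239.84 eV·nm / 0.7809394133 eV = 1587.6264 nm in the infrared region.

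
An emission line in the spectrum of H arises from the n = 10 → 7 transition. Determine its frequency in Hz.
3.4241e+13 Hz

First, find the transition energy:
E_10 = -13.6057 / 10² = -0.13605700 eV
E_7 = -13.6057 / 7² = -0.27766735 eV
|ΔE| = |E_7 - E_10| = 0.14161035 eV

Convert to Joules: E = 0.14161035 eV × (1.602177 × 10⁻¹⁹ J/eV) = 2.268848e-20 J

Using E = hf:
f = E/h = 2.268848e-20 J / (6.62607 × 10⁻³⁴ J·s)
f = 3.4241e+13 Hz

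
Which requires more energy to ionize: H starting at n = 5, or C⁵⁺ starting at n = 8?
C⁵⁺ at n = 8 (E = -7.653206 eV)

Using E_n = -13.6057 Z² / n² eV:

H (Z = 1) at n = 5:
E = -13.6057 × 1² / 5² = -13.6057 × 1 / 25 = -0.544228000 eV

C⁵⁺ (Z = 6) at n = 8:
E = -13.6057 × 6² / 8² = -13.6057 × 36 / 64 = -7.653206250 eV

Since -7.653206250 eV < -0.544228000 eV,
C⁵⁺ at n = 8 is more tightly bound (requires more energy to ionize).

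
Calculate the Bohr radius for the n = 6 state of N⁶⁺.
0.2721 nm (or 2.7215 Å)

The Bohr radius formula is:
r_n = n² a₀ / Z

where a₀ = 0.0529177 nm is the Bohr radius.

For N⁶⁺ (Z = 7) at n = 6:
r_6 = 6² × 0.0529177 nm / 7
r_6 = 36 × 0.0529177 nm / 7
r_6 = 1.90504 nm / 7
r_6 = 0.2721 nm

The electron orbits at approximately 0.2721 nm from the nucleus.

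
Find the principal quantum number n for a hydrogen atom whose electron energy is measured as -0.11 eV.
n = 11

The exact energy levels follow E_n = -13.6057 eV / n².

The measured value (-0.11 eV) is reported to only 2 significant figures, so we must test candidate n values and see which one matches to that precision.

Candidate energies:
  n = 9:  E = -13.6057/9² = -0.16797 eV
  n = 10:  E = -13.6057/10² = -0.13606 eV
  n = 11:  E = -13.6057/11² = -0.11244 eV  ← matches
  n = 12:  E = -13.6057/12² = -0.09448 eV
  n = 13:  E = -13.6057/13² = -0.08051 eV

Checking against the measurement of -0.11 eV (2 sig figs), only n = 11 agrees:
E_11 = -0.11244 eV, which rounds to -0.11 eV ✓

Therefore n = 11.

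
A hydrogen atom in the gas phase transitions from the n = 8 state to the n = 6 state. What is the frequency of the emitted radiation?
4.00e+13 Hz

First, find the transition energy:
E_8 = -13.6057 / 8² = -0.212589 eV
E_6 = -13.6057 / 6² = -0.377936 eV
|ΔE| = |E_6 - E_8| = 0.165347 eV

Convert to Joules: E = 0.165347 eV × (1.602177 × 10⁻¹⁹ J/eV) = 2.6492e-20 J

Using E = hf:
f = E/h = 2.6492e-20 J / (6.62607 × 10⁻³⁴ J·s)
f = 4.00e+13 Hz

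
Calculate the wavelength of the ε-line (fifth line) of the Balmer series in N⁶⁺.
8.10013 nm

The lines of a series are numbered from the longest wavelength (smallest ΔE) outward; the fifth line is the transition from n = n_f + 5 to n_f.
The Balmer series has all transitions ending at n_f = 2.

For N⁶⁺ (Z = 7), the fifth line (ε-line) is the jump from n = 7 to n = 2:
E_7 = -13.6057 × 7² / 7² = -13.6057000 eV
E_2 = -13.6057 × 7² / 2² = -166.6698250 eV
ΔE = E_7 - E_2 = 153.0641250 eV

λ = hc/E = 1239.84 eV·nm / 153.0641250 eV
λ = 8.10013 nm

This is the ε-line of the Balmer series in N⁶⁺.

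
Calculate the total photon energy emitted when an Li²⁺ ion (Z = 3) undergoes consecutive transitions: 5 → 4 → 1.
117.5532 eV

The energy levels of Li²⁺ are E_n = -13.6057 × 3² / n² eV.

First transition (5 → 4):
ΔE₁ = |E_4 - E_5|
ΔE₁ = |-7.6532062500 - (-4.8980520000)| = 2.7551543 eV

Second transition (4 → 1):
ΔE₂ = |E_1 - E_4|
ΔE₂ = |-122.4513000000 - (-7.6532062500)| = 114.7980938 eV

Total energy released:
E_total = ΔE₁ + ΔE₂ = 2.7551543 + 114.7980938 = 117.5532 eV

Note: This equals the direct transition 5 → 1: 117.5532 eV ✓
Energy is conserved regardless of the path taken.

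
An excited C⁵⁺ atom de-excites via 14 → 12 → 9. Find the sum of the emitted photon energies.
3.548 eV

The energy levels of C⁵⁺ are E_n = -13.6057 × 6² / n² eV.

First transition (14 → 12):
ΔE₁ = |E_12 - E_14|
ΔE₁ = |-3.401425000 - (-2.499006122)| = 0.902419 eV

Second transition (12 → 9):
ΔE₂ = |E_9 - E_12|
ΔE₂ = |-6.046977778 - (-3.401425000)| = 2.645553 eV

Total energy released:
E_total = ΔE₁ + ΔE₂ = 0.902419 + 2.645553 = 3.548 eV

Note: This equals the direct transition 14 → 9: 3.548 eV ✓
Energy is conserved regardless of the path taken.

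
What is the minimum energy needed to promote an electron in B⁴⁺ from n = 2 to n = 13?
83.0229 eV

The energy levels of a hydrogen-like atom are E_n = -13.6057 Z² eV / n².

Energy at n = 2: E_2 = -13.6057 × 5² / 2² = -85.0356250 eV
Energy at n = 13: E_13 = -13.6057 × 5² / 13² = -2.0126775 eV

The excitation energy is the difference:
ΔE = E_13 - E_2
ΔE = -2.0126775 - (-85.0356250)
ΔE = 83.0229 eV

Since this is positive, energy must be absorbed (photon absorption).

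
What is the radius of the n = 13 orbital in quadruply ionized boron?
1.7886 nm (or 17.8862 Å)

The Bohr radius formula is:
r_n = n² a₀ / Z

where a₀ = 0.0529177 nm is the Bohr radius.

For B⁴⁺ (Z = 5) at n = 13:
r_13 = 13² × 0.0529177 nm / 5
r_13 = 169 × 0.0529177 nm / 5
r_13 = 8.94309 nm / 5
r_13 = 1.7886 nm

The electron orbits at approximately 1.7886 nm from the nucleus.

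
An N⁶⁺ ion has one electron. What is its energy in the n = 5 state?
-26.667 eV

For hydrogen-like ions, the energy levels scale with Z²:
E_n = -13.6057 Z² / n² eV

For N⁶⁺ (Z = 7) at n = 5:
E_5 = -13.6057 × 7² / 5²
E_5 = -13.6057 × 49 / 25
E_5 = -666.6793 / 25
E_5 = -26.667 eV

The energy is 49 times more negative than hydrogen at the same n due to the stronger nuclear charge.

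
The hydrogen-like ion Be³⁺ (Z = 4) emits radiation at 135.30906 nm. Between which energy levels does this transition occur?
n = 7 → n = 4

First, find the photon energy from the wavelength (hc = 1239.84 eV·nm):
E = hc/λ = 1239.84 eV·nm / 135.30906 nm = 9.1630228 eV

The energy levels of Be³⁺ satisfy E_n = -13.6057 × 4² / n² eV, so an emission n_i → n_f releases
ΔE = 13.6057 × 4² × (1/n_f² − 1/n_i²) eV.

Setting ΔE equal to the photon energy:
1/n_f² − 1/n_i² = 9.1630228 / (13.6057 × 4²) = 0.042091838

Since 1/n_i² must be positive, we need 1/n_f² > 0.042091838, i.e. n_f ≤ 4. For each allowed n_f, solve n_i = (1/n_f² − 0.042091838)^(−1/2) and check whether it is a whole number:
  n_f = 1: 1/n_i² = 1.000000000 − 0.042091838 = 0.957908162 → n_i = 1.022  (not an integer) ✗
  n_f = 2: 1/n_i² = 0.250000000 − 0.042091838 = 0.207908162 → n_i = 2.193  (not an integer) ✗
  n_f = 3: 1/n_i² = 0.111111111 − 0.042091838 = 0.069019273 → n_i = 3.806  (not an integer) ✗
  n_f = 4: 1/n_i² = 0.062500000 − 0.042091838 = 0.020408162 → n_i = 7.000  → integer, n_i = 7 ✓

Only n_f = 4 gives an integer upper level, n_i = 7.

The transition is from n = 7 to n = 4 (emission).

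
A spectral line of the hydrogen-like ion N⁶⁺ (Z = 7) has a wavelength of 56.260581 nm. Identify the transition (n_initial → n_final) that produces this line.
n = 12 → n = 5

First, find the photon energy from the wavelength (hc = 1239.84 eV·nm):
E = hc/λ = 1239.84 eV·nm / 56.260581 nm = 22.037455 eV

The energy levels of N⁶⁺ satisfy E_n = -13.6057 × 7² / n² eV, so an emission n_i → n_f releases
ΔE = 13.6057 × 7² × (1/n_f² − 1/n_i²) eV.

Setting ΔE equal to the photon energy:
1/n_f² − 1/n_i² = 22.037455 / (13.6057 × 7²) = 0.033055556

Since 1/n_i² must be positive, we need 1/n_f² > 0.033055556, i.e. n_f ≤ 5. For each allowed n_f, solve n_i = (1/n_f² − 0.033055556)^(−1/2) and check whether it is a whole number:
  n_f = 1: 1/n_i² = 1.000000000 − 0.033055556 = 0.966944444 → n_i = 1.017  (not an integer) ✗
  n_f = 2: 1/n_i² = 0.250000000 − 0.033055556 = 0.216944444 → n_i = 2.147  (not an integer) ✗
  n_f = 3: 1/n_i² = 0.111111111 − 0.033055556 = 0.078055555 → n_i = 3.579  (not an integer) ✗
  n_f = 4: 1/n_i² = 0.062500000 − 0.033055556 = 0.029444444 → n_i = 5.828  (not an integer) ✗
  n_f = 5: 1/n_i² = 0.040000000 − 0.033055556 = 0.006944444 → n_i = 12.000  → integer, n_i = 12 ✓

Only n_f = 5 gives an integer upper level, n_i = 12.

The transition is from n = 12 to n = 5 (emission).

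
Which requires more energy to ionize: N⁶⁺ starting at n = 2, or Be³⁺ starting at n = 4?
N⁶⁺ at n = 2 (E = -166.669825 eV)

Using E_n = -13.6057 Z² / n² eV:

N⁶⁺ (Z = 7) at n = 2:
E = -13.6057 × 7² / 2² = -13.6057 × 49 / 4 = -166.669825000 eV

Be³⁺ (Z = 4) at n = 4:
E = -13.6057 × 4² / 4² = -13.6057 × 16 / 16 = -13.605700000 eV

Since -166.669825000 eV < -13.605700000 eV,
N⁶⁺ at n = 2 is more tightly bound (requires more energy to ionize).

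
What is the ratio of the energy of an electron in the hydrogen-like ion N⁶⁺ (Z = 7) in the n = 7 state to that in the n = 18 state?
6.61224

Using E_n = -13.6057 Z² / n² eV with Z = 7:

E_7 = -13.6057 × 7² / 7² = -666.6793 / 49 = -13.60570000000 eV
E_18 = -13.6057 × 7² / 18² = -666.6793 / 324 = -2.05765216049 eV

The ratio is:
E_7/E_18 = (-13.60570000000) / (-2.05765216049)
E_7/E_18 = (-666.6793/49) / (-666.6793/324)
E_7/E_18 = 324/49
E_7/E_18 = 6.61224
(Note: the Z² factors cancel in the ratio.)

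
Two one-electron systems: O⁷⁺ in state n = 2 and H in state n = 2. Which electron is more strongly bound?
O⁷⁺ at n = 2 (E = -217.69120 eV)

Using E_n = -13.6057 Z² / n² eV:

O⁷⁺ (Z = 8) at n = 2:
E = -13.6057 × 8² / 2² = -13.6057 × 64 / 4 = -217.69120000 eV

H (Z = 1) at n = 2:
E = -13.6057 × 1² / 2² = -13.6057 × 1 / 4 = -3.40142500 eV

Since -217.69120000 eV < -3.40142500 eV,
O⁷⁺ at n = 2 is more tightly bound (requires more energy to ionize).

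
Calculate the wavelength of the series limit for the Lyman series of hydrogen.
91.12651 nm

The series limit corresponds to the transition from n = ∞ to n = 1.
This is the highest energy (shortest wavelength) transition in the Lyman series.

E_∞ = 0 eV
E_1 = -13.6057 / 1² = -13.6057000 eV

Energy at series limit:
ΔE = E_∞ - E_1 = 0 - (-13.6057000) = 13.6057000 eV
λ = hc/E = 1239.84 eV·nm / 13.6057000 eV = 91.12651 nm

This energy equals the ionization energy from the n = 1 state of hydrogen.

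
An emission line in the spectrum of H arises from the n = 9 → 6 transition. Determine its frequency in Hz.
5.077e+13 Hz

First, find the transition energy:
E_9 = -13.6057 / 9² = -0.1679716 eV
E_6 = -13.6057 / 6² = -0.3779361 eV
|ΔE| = |E_6 - E_9| = 0.2099645 eV

Convert to Joules: E = 0.2099645 eV × (1.602177 × 10⁻¹⁹ J/eV) = 3.36400e-20 J

Using E = hf:
f = E/h = 3.36400e-20 J / (6.62607 × 10⁻³⁴ J·s)
f = 5.077e+13 Hz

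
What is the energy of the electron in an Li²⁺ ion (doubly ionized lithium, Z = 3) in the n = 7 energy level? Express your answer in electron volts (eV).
-2.499 eV

The energy levels of a hydrogen-like atom are given by:
E_n = -13.6057 Z² / n² eV  (with Z = 3 for Li²⁺)

For n = 7:
E_7 = -13.6057 × 3² / 7²
E_7 = -13.6057 × 9 / 49
E_7 = -2.499 eV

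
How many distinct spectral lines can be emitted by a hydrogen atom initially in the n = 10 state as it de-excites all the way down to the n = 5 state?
15

The electron can occupy levels n = 5, 6, ..., 10 during de-excitation — that is m = 10 - 5 + 1 = 6 distinct levels.

The number of distinct spectral lines equals the number of ways to choose 2 of these m levels (each pair gives one possible emission transition):

Number of lines = m(m-1)/2 = 6×5/2 = 15

These correspond to all possible transitions between the 6 levels:
10 → 9, 10 → 8, 10 → 7, 10 → 6, 10 → 5, 9 → 8, 9 → 7, 9 → 6...

Each transition produces a photon with a unique energy (and thus wavelength). This count does not depend on Z.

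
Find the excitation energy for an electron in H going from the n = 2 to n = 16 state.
3.35 eV

The energy levels of a hydrogen-like atom are E_n = -13.6057 eV / n².

Energy at n = 2: E_2 = -13.6057 / 2² = -3.40143 eV
Energy at n = 16: E_16 = -13.6057 / 16² = -0.05315 eV

The excitation energy is the difference:
ΔE = E_16 - E_2
ΔE = -0.05315 - (-3.40143)
ΔE = 3.35 eV

Since this is positive, energy must be absorbed (photon absorption).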